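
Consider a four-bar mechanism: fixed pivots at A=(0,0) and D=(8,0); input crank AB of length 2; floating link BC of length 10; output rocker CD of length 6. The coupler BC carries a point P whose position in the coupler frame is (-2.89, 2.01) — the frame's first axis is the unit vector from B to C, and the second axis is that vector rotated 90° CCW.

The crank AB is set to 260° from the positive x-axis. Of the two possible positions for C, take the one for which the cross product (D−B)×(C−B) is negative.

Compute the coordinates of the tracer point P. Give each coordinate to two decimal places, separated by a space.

-2.20 1.02

A=(0,0), D=(8.00,0)
B = A + 2.00·(cos260°, sin260°) = (-0.3473, -1.9696)
|BD| = 8.5765
circle(B,10.00) ∩ circle(D,6.00): a=8.0194, h=5.9741
  candidates: C₊=(6.0858,5.6865) cross=51.237; C₋=(8.8297,-5.9424) cross=-51.237
  mode - wants cross < 0 → take C=(8.8297,-5.9424) (cross=-51.237)
ex = (C−B)/|BC| = (0.9177,-0.3973); ey = (0.3973,0.9177)
P = B + -2.89·ex + 2.01·ey = (-2.2009,1.0231)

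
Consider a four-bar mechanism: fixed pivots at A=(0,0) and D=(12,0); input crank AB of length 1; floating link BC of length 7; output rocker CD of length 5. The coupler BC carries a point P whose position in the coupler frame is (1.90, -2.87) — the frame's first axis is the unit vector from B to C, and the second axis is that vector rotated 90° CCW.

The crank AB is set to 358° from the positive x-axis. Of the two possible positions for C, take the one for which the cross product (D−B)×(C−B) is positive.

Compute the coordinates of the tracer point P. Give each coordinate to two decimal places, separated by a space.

3.76 -2.09

A=(0,0), D=(12.00,0)
B = A + 1.00·(cos358°, sin358°) = (0.9994, -0.0349)
|BD| = 11.0007
circle(B,7.00) ∩ circle(D,5.00): a=6.5912, h=2.3572
  candidates: C₊=(7.5831,2.3432) cross=25.931; C₋=(7.5980,-2.3712) cross=-25.931
  mode + wants cross > 0 → take C=(7.5831,2.3432) (cross=25.931)
ex = (C−B)/|BC| = (0.9405,0.3397); ey = (-0.3397,0.9405)
P = B + 1.90·ex + -2.87·ey = (3.7614,-2.0887)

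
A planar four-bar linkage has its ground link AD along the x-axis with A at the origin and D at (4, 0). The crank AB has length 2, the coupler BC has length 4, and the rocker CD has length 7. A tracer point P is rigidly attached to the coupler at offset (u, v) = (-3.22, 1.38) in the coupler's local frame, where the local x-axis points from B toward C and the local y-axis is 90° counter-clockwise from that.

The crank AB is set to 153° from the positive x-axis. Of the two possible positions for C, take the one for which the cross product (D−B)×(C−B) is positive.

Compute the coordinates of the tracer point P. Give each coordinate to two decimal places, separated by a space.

A=(0,0), D=(4.00,0)
B = A + 2.00·(cos153°, sin153°) = (-1.7820, 0.9080)
|BD| = 5.8529
circle(B,4.00) ∩ circle(D,7.00): a=0.1073, h=3.9986
  candidates: C₊=(-1.0557,4.8415) cross=23.403; C₋=(-2.2963,-3.0588) cross=-23.403
  mode + wants cross > 0 → take C=(-1.0557,4.8415) (cross=23.403)
ex = (C−B)/|BC| = (0.1816,0.9834); ey = (-0.9834,0.1816)
P = B + -3.22·ex + 1.38·ey = (-3.7238,-2.0079)

-3.72 -2.01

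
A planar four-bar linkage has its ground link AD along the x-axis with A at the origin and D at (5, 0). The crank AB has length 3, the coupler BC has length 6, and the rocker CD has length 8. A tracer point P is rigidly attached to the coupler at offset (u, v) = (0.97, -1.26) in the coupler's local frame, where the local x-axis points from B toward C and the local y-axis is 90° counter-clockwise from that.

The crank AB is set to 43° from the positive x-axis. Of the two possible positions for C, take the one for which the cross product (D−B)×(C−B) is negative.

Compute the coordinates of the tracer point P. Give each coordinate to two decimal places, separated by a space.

0.71 2.62

A=(0,0), D=(5.00,0)
B = A + 3.00·(cos43°, sin43°) = (2.1941, 2.0460)
|BD| = 3.4727
circle(B,6.00) ∩ circle(D,8.00): a=-2.2952, h=5.5437
  candidates: C₊=(3.6057,7.8776) cross=19.251; C₋=(-2.9266,-1.0811) cross=-19.251
  mode - wants cross < 0 → take C=(-2.9266,-1.0811) (cross=-19.251)
ex = (C−B)/|BC| = (-0.8534,-0.5212); ey = (0.5212,-0.8534)
P = B + 0.97·ex + -1.26·ey = (0.7095,2.6158)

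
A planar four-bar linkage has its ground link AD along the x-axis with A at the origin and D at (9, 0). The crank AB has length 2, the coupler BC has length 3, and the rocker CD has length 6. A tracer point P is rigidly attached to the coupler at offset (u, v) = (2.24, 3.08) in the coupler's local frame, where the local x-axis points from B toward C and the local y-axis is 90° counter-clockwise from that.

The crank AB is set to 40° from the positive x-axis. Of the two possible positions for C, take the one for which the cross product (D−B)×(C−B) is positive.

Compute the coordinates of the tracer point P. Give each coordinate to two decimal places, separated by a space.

A=(0,0), D=(9.00,0)
B = A + 2.00·(cos40°, sin40°) = (1.5321, 1.2856)
|BD| = 7.5778
circle(B,3.00) ∩ circle(D,6.00): a=2.0073, h=2.2295
  candidates: C₊=(3.8886,3.1422) cross=16.894; C₋=(3.1321,-1.2521) cross=-16.894
  mode + wants cross > 0 → take C=(3.8886,3.1422) (cross=16.894)
ex = (C−B)/|BC| = (0.7855,0.6189); ey = (-0.6189,0.7855)
P = B + 2.24·ex + 3.08·ey = (1.3855,5.0912)

1.39 5.09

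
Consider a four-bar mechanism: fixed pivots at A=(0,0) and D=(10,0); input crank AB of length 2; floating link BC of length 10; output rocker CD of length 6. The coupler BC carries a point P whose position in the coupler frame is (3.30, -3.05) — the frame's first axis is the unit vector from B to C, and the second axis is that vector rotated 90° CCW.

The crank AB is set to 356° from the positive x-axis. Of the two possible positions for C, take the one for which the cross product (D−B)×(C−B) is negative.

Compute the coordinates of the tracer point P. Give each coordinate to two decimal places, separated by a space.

2.88 -4.54

A=(0,0), D=(10.00,0)
B = A + 2.00·(cos356°, sin356°) = (1.9951, -0.1395)
|BD| = 8.0061
circle(B,10.00) ∩ circle(D,6.00): a=8.0000, h=6.0000
  candidates: C₊=(9.8894,5.9990) cross=48.037; C₋=(10.0985,-5.9992) cross=-48.037
  mode - wants cross < 0 → take C=(10.0985,-5.9992) (cross=-48.037)
ex = (C−B)/|BC| = (0.8103,-0.5860); ey = (0.5860,0.8103)
P = B + 3.30·ex + -3.05·ey = (2.8820,-4.5447)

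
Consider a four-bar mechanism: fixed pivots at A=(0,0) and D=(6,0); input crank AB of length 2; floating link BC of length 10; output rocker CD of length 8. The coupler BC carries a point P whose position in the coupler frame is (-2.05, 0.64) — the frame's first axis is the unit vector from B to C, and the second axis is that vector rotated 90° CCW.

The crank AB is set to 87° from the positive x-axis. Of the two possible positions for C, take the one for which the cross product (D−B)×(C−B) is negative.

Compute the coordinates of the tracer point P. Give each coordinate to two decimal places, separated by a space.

0.07 4.14

A=(0,0), D=(6.00,0)
B = A + 2.00·(cos87°, sin87°) = (0.1047, 1.9973)
|BD| = 6.2245
circle(B,10.00) ∩ circle(D,8.00): a=6.0040, h=7.9970
  candidates: C₊=(8.3572,7.6448) cross=49.777; C₋=(3.2252,-7.5034) cross=-49.777
  mode - wants cross < 0 → take C=(3.2252,-7.5034) (cross=-49.777)
ex = (C−B)/|BC| = (0.3121,-0.9501); ey = (0.9501,0.3121)
P = B + -2.05·ex + 0.64·ey = (0.0730,4.1446)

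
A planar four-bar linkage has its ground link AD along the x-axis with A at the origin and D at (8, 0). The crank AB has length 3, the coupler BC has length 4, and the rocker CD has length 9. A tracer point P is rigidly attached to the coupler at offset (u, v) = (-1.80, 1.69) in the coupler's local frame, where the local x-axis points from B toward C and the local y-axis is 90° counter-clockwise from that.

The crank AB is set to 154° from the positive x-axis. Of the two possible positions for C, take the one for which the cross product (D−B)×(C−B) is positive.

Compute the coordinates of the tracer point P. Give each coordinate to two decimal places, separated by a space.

-5.16 1.17

A=(0,0), D=(8.00,0)
B = A + 3.00·(cos154°, sin154°) = (-2.6964, 1.3151)
|BD| = 10.7769
circle(B,4.00) ∩ circle(D,9.00): a=2.3728, h=3.2202
  candidates: C₊=(0.0516,4.2217) cross=34.704; C₋=(-0.7343,-2.1706) cross=-34.704
  mode + wants cross > 0 → take C=(0.0516,4.2217) (cross=34.704)
ex = (C−B)/|BC| = (0.6870,0.7267); ey = (-0.7267,0.6870)
P = B + -1.80·ex + 1.69·ey = (-5.1610,1.1682)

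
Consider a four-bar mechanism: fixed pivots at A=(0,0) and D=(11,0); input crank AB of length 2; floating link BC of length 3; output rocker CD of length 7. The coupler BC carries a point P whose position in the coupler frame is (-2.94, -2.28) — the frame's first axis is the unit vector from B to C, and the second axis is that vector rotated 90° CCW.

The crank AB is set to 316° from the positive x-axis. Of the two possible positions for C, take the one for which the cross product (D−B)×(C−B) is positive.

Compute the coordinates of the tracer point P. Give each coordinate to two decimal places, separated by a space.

0.11 -4.86

A=(0,0), D=(11.00,0)
B = A + 2.00·(cos316°, sin316°) = (1.4387, -1.3893)
|BD| = 9.6617
circle(B,3.00) ∩ circle(D,7.00): a=2.7608, h=1.1738
  candidates: C₊=(4.0020,0.1693) cross=11.341; C₋=(4.3396,-2.1539) cross=-11.341
  mode + wants cross > 0 → take C=(4.0020,0.1693) (cross=11.341)
ex = (C−B)/|BC| = (0.8545,0.5195); ey = (-0.5195,0.8545)
P = B + -2.94·ex + -2.28·ey = (0.1111,-4.8649)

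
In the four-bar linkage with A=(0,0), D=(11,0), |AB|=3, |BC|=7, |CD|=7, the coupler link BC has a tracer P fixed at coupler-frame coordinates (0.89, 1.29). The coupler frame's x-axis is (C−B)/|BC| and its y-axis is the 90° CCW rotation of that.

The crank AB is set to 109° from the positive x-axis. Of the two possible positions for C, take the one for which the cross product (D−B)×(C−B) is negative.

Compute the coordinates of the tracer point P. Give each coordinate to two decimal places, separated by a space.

0.55 3.21

A=(0,0), D=(11.00,0)
B = A + 3.00·(cos109°, sin109°) = (-0.9767, 2.8366)
|BD| = 12.3080
circle(B,7.00) ∩ circle(D,7.00): a=6.1540, h=3.3359
  candidates: C₊=(5.7804,4.6644) cross=41.058; C₋=(4.2428,-1.8278) cross=-41.058
  mode - wants cross < 0 → take C=(4.2428,-1.8278) (cross=-41.058)
ex = (C−B)/|BC| = (0.7457,-0.6663); ey = (0.6663,0.7457)
P = B + 0.89·ex + 1.29·ey = (0.5465,3.2054)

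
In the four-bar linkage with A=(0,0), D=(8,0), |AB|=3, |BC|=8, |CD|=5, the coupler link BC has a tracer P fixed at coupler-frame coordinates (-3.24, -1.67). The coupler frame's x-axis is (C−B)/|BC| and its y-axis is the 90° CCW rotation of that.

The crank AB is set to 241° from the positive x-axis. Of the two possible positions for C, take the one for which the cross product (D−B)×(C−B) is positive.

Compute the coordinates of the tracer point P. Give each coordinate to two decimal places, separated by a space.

A=(0,0), D=(8.00,0)
B = A + 3.00·(cos241°, sin241°) = (-1.4544, -2.6239)
|BD| = 9.8118
circle(B,8.00) ∩ circle(D,5.00): a=6.8933, h=4.0599
  candidates: C₊=(4.1021,3.1315) cross=39.834; C₋=(6.2735,-4.6925) cross=-39.834
  mode + wants cross > 0 → take C=(4.1021,3.1315) (cross=39.834)
ex = (C−B)/|BC| = (0.6946,0.7194); ey = (-0.7194,0.6946)
P = B + -3.24·ex + -1.67·ey = (-2.5034,-6.1147)

-2.50 -6.11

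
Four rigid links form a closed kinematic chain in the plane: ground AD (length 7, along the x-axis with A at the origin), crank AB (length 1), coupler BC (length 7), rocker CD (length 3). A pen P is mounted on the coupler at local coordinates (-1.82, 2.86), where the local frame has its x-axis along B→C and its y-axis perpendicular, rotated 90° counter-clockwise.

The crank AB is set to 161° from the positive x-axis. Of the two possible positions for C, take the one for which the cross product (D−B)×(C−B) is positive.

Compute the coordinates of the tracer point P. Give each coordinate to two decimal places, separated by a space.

A=(0,0), D=(7.00,0)
B = A + 1.00·(cos161°, sin161°) = (-0.9455, 0.3256)
|BD| = 7.9522
circle(B,7.00) ∩ circle(D,3.00): a=6.4911, h=2.6202
  candidates: C₊=(5.6474,2.6778) cross=20.836; C₋=(5.4329,-2.5582) cross=-20.836
  mode + wants cross > 0 → take C=(5.6474,2.6778) (cross=20.836)
ex = (C−B)/|BC| = (0.9419,0.3360); ey = (-0.3360,0.9419)
P = B + -1.82·ex + 2.86·ey = (-3.6207,2.4077)

-3.62 2.41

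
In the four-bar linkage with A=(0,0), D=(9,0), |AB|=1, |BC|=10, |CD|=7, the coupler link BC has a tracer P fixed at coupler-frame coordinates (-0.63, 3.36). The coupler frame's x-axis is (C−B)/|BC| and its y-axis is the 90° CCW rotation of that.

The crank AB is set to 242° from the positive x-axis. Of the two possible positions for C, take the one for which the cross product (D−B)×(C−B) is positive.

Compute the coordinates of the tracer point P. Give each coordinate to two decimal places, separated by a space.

A=(0,0), D=(9.00,0)
B = A + 1.00·(cos242°, sin242°) = (-0.4695, -0.8829)
|BD| = 9.5105
circle(B,10.00) ∩ circle(D,7.00): a=7.4365, h=6.6857
  candidates: C₊=(6.3142,6.4643) cross=63.585; C₋=(7.5556,-6.8494) cross=-63.585
  mode + wants cross > 0 → take C=(6.3142,6.4643) (cross=63.585)
ex = (C−B)/|BC| = (0.6784,0.7347); ey = (-0.7347,0.6784)
P = B + -0.63·ex + 3.36·ey = (-3.3655,0.9335)

-3.37 0.93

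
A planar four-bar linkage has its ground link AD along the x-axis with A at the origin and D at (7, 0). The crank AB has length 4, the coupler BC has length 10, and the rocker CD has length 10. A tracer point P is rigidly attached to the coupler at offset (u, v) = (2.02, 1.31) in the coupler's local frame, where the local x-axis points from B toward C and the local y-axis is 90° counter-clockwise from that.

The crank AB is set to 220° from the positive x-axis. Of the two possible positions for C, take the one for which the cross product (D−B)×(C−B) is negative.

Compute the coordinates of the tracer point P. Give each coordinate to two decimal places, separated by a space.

A=(0,0), D=(7.00,0)
B = A + 4.00·(cos220°, sin220°) = (-3.0642, -2.5712)
|BD| = 10.3874
circle(B,10.00) ∩ circle(D,10.00): a=5.1937, h=8.5455
  candidates: C₊=(-0.1473,6.9940) cross=88.766; C₋=(4.0831,-9.5651) cross=-88.766
  mode - wants cross < 0 → take C=(4.0831,-9.5651) (cross=-88.766)
ex = (C−B)/|BC| = (0.7147,-0.6994); ey = (0.6994,0.7147)
P = B + 2.02·ex + 1.31·ey = (-0.7042,-3.0476)

-0.70 -3.05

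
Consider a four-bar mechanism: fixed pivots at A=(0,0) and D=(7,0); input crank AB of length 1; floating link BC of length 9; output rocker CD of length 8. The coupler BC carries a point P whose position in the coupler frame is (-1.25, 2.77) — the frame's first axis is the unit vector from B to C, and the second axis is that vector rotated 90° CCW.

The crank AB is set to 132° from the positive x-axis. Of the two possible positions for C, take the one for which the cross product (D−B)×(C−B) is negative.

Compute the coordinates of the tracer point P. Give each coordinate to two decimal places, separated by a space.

1.20 3.14

A=(0,0), D=(7.00,0)
B = A + 1.00·(cos132°, sin132°) = (-0.6691, 0.7431)
|BD| = 7.7051
circle(B,9.00) ∩ circle(D,8.00): a=4.9557, h=7.5127
  candidates: C₊=(4.9881,7.7429) cross=57.886; C₋=(3.5389,-7.2125) cross=-57.886
  mode - wants cross < 0 → take C=(3.5389,-7.2125) (cross=-57.886)
ex = (C−B)/|BC| = (0.4676,-0.8840); ey = (0.8840,0.4676)
P = B + -1.25·ex + 2.77·ey = (1.1950,3.1432)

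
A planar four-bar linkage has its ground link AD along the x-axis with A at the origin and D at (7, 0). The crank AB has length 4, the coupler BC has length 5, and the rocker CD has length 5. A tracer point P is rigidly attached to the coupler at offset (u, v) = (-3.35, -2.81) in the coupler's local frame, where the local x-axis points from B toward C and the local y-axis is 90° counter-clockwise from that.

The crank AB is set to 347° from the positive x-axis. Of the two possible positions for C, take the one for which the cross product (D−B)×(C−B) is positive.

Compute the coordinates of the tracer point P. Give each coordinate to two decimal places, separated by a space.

A=(0,0), D=(7.00,0)
B = A + 4.00·(cos347°, sin347°) = (3.8975, -0.8998)
|BD| = 3.2304
circle(B,5.00) ∩ circle(D,5.00): a=1.6152, h=4.7319
  candidates: C₊=(4.1307,4.0948) cross=15.286; C₋=(6.7668,-4.9946) cross=-15.286
  mode + wants cross > 0 → take C=(4.1307,4.0948) (cross=15.286)
ex = (C−B)/|BC| = (0.0466,0.9989); ey = (-0.9989,0.0466)
P = B + -3.35·ex + -2.81·ey = (6.5482,-4.3772)

6.55 -4.38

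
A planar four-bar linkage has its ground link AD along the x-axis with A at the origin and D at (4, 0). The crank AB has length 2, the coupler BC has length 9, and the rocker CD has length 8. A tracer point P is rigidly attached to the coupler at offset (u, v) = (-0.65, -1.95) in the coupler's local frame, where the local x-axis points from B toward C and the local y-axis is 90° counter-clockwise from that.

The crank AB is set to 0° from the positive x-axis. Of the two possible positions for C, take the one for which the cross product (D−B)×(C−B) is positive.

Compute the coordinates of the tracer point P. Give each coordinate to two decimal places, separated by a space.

3.20 -1.67

A=(0,0), D=(4.00,0)
B = A + 2.00·(cos0°, sin0°) = (2.0000, 0.0000)
|BD| = 2.0000
circle(B,9.00) ∩ circle(D,8.00): a=5.2500, h=7.3101
  candidates: C₊=(7.2500,7.3101) cross=14.620; C₋=(7.2500,-7.3101) cross=-14.620
  mode + wants cross > 0 → take C=(7.2500,7.3101) (cross=14.620)
ex = (C−B)/|BC| = (0.5833,0.8122); ey = (-0.8122,0.5833)
P = B + -0.65·ex + -1.95·ey = (3.2047,-1.6655)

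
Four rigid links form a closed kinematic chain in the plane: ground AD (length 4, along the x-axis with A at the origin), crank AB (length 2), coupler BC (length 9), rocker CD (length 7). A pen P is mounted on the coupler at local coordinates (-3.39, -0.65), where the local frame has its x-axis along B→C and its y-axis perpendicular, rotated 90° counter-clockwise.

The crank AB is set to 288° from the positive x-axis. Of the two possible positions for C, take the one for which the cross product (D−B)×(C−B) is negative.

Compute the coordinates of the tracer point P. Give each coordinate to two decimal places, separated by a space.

A=(0,0), D=(4.00,0)
B = A + 2.00·(cos288°, sin288°) = (0.6180, -1.9021)
|BD| = 3.8802
circle(B,9.00) ∩ circle(D,7.00): a=6.0636, h=6.6508
  candidates: C₊=(2.6428,6.8672) cross=25.806; C₋=(9.1634,-4.7265) cross=-25.806
  mode - wants cross < 0 → take C=(9.1634,-4.7265) (cross=-25.806)
ex = (C−B)/|BC| = (0.9495,-0.3138); ey = (0.3138,0.9495)
P = B + -3.39·ex + -0.65·ey = (-2.8047,-1.4554)

-2.80 -1.46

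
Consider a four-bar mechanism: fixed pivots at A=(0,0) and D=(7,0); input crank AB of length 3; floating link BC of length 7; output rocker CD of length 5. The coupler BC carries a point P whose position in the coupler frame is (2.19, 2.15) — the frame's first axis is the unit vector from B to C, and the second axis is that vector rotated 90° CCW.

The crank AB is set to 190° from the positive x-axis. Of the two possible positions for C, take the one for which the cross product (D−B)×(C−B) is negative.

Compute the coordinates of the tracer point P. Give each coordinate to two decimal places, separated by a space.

A=(0,0), D=(7.00,0)
B = A + 3.00·(cos190°, sin190°) = (-2.9544, -0.5209)
|BD| = 9.9680
circle(B,7.00) ∩ circle(D,5.00): a=6.1879, h=3.2727
  candidates: C₊=(3.0540,3.0706) cross=32.622; C₋=(3.3960,-3.4657) cross=-32.622
  mode - wants cross < 0 → take C=(3.3960,-3.4657) (cross=-32.622)
ex = (C−B)/|BC| = (0.9072,-0.4207); ey = (0.4207,0.9072)
P = B + 2.19·ex + 2.15·ey = (-0.0632,0.5082)

-0.06 0.51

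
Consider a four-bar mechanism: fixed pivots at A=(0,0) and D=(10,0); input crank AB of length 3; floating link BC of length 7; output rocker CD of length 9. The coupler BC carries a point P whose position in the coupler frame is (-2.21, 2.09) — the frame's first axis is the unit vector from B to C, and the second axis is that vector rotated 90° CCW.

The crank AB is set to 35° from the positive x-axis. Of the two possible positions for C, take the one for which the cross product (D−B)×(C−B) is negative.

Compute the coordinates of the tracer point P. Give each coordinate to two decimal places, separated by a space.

4.47 4.00

A=(0,0), D=(10.00,0)
B = A + 3.00·(cos35°, sin35°) = (2.4575, 1.7207)
|BD| = 7.7363
circle(B,7.00) ∩ circle(D,9.00): a=1.8000, h=6.7646
  candidates: C₊=(5.7170,7.9155) cross=52.333; C₋=(2.7078,-5.2748) cross=-52.333
  mode - wants cross < 0 → take C=(2.7078,-5.2748) (cross=-52.333)
ex = (C−B)/|BC| = (0.0358,-0.9994); ey = (0.9994,0.0358)
P = B + -2.21·ex + 2.09·ey = (4.4671,4.0041)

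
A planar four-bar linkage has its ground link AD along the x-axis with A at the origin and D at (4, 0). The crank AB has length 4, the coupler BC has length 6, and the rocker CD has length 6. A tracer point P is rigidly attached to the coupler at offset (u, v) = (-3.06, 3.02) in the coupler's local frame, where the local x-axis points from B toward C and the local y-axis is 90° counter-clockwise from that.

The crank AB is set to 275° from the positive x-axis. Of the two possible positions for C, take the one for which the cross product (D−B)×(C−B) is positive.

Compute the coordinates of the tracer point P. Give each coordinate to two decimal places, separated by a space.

-1.39 -7.92

A=(0,0), D=(4.00,0)
B = A + 4.00·(cos275°, sin275°) = (0.3486, -3.9848)
|BD| = 5.4047
circle(B,6.00) ∩ circle(D,6.00): a=2.7024, h=5.3570
  candidates: C₊=(-1.7753,1.6267) cross=28.953; C₋=(6.1239,-5.6115) cross=-28.953
  mode + wants cross > 0 → take C=(-1.7753,1.6267) (cross=28.953)
ex = (C−B)/|BC| = (-0.3540,0.9353); ey = (-0.9353,-0.3540)
P = B + -3.06·ex + 3.02·ey = (-1.3927,-7.9157)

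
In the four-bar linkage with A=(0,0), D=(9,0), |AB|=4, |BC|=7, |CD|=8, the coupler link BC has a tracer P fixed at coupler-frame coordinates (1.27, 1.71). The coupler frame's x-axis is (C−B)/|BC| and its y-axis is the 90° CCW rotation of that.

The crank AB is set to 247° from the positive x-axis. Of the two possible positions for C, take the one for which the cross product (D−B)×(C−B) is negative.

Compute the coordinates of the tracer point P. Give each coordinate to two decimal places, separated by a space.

0.33 -2.70

A=(0,0), D=(9.00,0)
B = A + 4.00·(cos247°, sin247°) = (-1.5629, -3.6820)
|BD| = 11.1863
circle(B,7.00) ∩ circle(D,8.00): a=4.9227, h=4.9767
  candidates: C₊=(1.4473,2.6377) cross=55.670; C₋=(4.7235,-6.7611) cross=-55.670
  mode - wants cross < 0 → take C=(4.7235,-6.7611) (cross=-55.670)
ex = (C−B)/|BC| = (0.8981,-0.4399); ey = (0.4399,0.8981)
P = B + 1.27·ex + 1.71·ey = (0.3298,-2.7050)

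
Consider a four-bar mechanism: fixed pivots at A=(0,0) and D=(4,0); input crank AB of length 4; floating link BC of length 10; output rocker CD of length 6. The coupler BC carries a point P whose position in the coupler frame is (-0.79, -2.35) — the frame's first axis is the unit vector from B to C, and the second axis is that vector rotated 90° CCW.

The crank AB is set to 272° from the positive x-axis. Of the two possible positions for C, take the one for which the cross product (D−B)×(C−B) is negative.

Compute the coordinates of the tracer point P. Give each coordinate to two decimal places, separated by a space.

A=(0,0), D=(4.00,0)
B = A + 4.00·(cos272°, sin272°) = (0.1396, -3.9976)
|BD| = 5.5573
circle(B,10.00) ∩ circle(D,6.00): a=8.5369, h=5.2079
  candidates: C₊=(2.3236,5.7610) cross=28.942; C₋=(9.8160,-1.4744) cross=-28.942
  mode - wants cross < 0 → take C=(9.8160,-1.4744) (cross=-28.942)
ex = (C−B)/|BC| = (0.9676,0.2523); ey = (-0.2523,0.9676)
P = B + -0.79·ex + -2.35·ey = (-0.0319,-6.4709)

-0.03 -6.47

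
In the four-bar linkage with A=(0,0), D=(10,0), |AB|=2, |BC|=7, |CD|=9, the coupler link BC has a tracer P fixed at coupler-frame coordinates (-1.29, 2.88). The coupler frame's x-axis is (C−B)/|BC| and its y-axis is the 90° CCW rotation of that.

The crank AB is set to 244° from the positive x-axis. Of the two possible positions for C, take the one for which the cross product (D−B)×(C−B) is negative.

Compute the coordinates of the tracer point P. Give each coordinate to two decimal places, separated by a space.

A=(0,0), D=(10.00,0)
B = A + 2.00·(cos244°, sin244°) = (-0.8767, -1.7976)
|BD| = 11.0243
circle(B,7.00) ∩ circle(D,9.00): a=4.0608, h=5.7017
  candidates: C₊=(2.2000,4.4900) cross=62.858; C₋=(4.0594,-6.7609) cross=-62.858
  mode - wants cross < 0 → take C=(4.0594,-6.7609) (cross=-62.858)
ex = (C−B)/|BC| = (0.7052,-0.7090); ey = (0.7090,0.7052)
P = B + -1.29·ex + 2.88·ey = (0.2556,1.1480)

0.26 1.15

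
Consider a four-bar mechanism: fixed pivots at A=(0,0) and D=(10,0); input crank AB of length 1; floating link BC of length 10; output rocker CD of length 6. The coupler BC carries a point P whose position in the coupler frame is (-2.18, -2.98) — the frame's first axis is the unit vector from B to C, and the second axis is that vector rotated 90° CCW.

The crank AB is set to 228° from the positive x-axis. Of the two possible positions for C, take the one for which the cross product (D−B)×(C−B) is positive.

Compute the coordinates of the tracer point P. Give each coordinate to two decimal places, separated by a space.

-0.59 -4.43

A=(0,0), D=(10.00,0)
B = A + 1.00·(cos228°, sin228°) = (-0.6691, -0.7431)
|BD| = 10.6950
circle(B,10.00) ∩ circle(D,6.00): a=8.3395, h=5.5183
  candidates: C₊=(7.2668,5.3413) cross=59.018; C₋=(8.0337,-5.6687) cross=-59.018
  mode + wants cross > 0 → take C=(7.2668,5.3413) (cross=59.018)
ex = (C−B)/|BC| = (0.7936,0.6084); ey = (-0.6084,0.7936)
P = B + -2.18·ex + -2.98·ey = (-0.5860,-4.4345)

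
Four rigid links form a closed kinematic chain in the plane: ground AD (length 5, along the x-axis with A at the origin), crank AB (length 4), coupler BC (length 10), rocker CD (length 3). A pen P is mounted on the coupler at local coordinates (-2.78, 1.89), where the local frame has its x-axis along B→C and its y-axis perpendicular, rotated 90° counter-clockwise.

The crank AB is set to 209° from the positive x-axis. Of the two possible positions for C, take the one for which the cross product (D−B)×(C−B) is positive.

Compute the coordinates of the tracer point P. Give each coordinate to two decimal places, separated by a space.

-6.85 -1.67

A=(0,0), D=(5.00,0)
B = A + 4.00·(cos209°, sin209°) = (-3.4985, -1.9392)
|BD| = 8.7169
circle(B,10.00) ∩ circle(D,3.00): a=9.5782, h=2.8737
  candidates: C₊=(5.2004,2.9933) cross=25.050; C₋=(6.4790,-2.6101) cross=-25.050
  mode + wants cross > 0 → take C=(5.2004,2.9933) (cross=25.050)
ex = (C−B)/|BC| = (0.8699,0.4933); ey = (-0.4933,0.8699)
P = B + -2.78·ex + 1.89·ey = (-6.8490,-1.6664)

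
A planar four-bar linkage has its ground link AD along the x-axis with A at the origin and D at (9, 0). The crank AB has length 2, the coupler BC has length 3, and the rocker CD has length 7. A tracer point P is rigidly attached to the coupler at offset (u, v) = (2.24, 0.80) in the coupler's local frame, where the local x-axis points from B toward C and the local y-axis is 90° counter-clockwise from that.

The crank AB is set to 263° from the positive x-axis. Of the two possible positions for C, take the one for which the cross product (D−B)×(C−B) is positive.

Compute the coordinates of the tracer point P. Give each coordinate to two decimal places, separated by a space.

A=(0,0), D=(9.00,0)
B = A + 2.00·(cos263°, sin263°) = (-0.2437, -1.9851)
|BD| = 9.4545
circle(B,3.00) ∩ circle(D,7.00): a=2.6118, h=1.4759
  candidates: C₊=(2.0000,0.0063) cross=13.954; C₋=(2.6198,-2.8797) cross=-13.954
  mode + wants cross > 0 → take C=(2.0000,0.0063) (cross=13.954)
ex = (C−B)/|BC| = (0.7479,0.6638); ey = (-0.6638,0.7479)
P = B + 2.24·ex + 0.80·ey = (0.9006,0.1001)

0.90 0.10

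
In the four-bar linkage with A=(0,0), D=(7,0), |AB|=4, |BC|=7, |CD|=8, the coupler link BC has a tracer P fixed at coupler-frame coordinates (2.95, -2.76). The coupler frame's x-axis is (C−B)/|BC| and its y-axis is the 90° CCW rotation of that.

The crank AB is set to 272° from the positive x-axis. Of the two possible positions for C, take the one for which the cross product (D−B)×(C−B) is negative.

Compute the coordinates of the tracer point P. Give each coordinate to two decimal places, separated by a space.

A=(0,0), D=(7.00,0)
B = A + 4.00·(cos272°, sin272°) = (0.1396, -3.9976)
|BD| = 7.9401
circle(B,7.00) ∩ circle(D,8.00): a=3.0255, h=6.3124
  candidates: C₊=(-0.4244,2.9797) cross=50.121; C₋=(5.9317,-7.9284) cross=-50.121
  mode - wants cross < 0 → take C=(5.9317,-7.9284) (cross=-50.121)
ex = (C−B)/|BC| = (0.8274,-0.5615); ey = (0.5615,0.8274)
P = B + 2.95·ex + -2.76·ey = (1.0307,-7.9379)

1.03 -7.94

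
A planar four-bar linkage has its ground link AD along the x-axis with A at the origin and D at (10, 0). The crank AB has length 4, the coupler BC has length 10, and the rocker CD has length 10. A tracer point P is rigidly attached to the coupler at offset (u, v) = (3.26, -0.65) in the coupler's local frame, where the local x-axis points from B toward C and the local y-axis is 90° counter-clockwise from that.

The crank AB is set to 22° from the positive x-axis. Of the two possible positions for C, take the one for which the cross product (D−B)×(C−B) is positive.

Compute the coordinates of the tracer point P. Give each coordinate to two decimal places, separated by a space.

6.00 3.91

A=(0,0), D=(10.00,0)
B = A + 4.00·(cos22°, sin22°) = (3.7087, 1.4984)
|BD| = 6.4672
circle(B,10.00) ∩ circle(D,10.00): a=3.2336, h=9.4628
  candidates: C₊=(9.0468,9.9545) cross=61.198; C₋=(4.6619,-8.4560) cross=-61.198
  mode + wants cross > 0 → take C=(9.0468,9.9545) (cross=61.198)
ex = (C−B)/|BC| = (0.5338,0.8456); ey = (-0.8456,0.5338)
P = B + 3.26·ex + -0.65·ey = (5.9986,3.9081)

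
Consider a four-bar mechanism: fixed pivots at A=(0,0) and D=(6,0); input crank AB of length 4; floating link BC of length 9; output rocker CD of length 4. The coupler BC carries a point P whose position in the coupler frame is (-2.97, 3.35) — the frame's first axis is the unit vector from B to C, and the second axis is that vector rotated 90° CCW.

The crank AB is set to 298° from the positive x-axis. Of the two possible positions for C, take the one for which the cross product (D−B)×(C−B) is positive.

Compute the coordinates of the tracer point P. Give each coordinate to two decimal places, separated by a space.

-2.57 -4.07

A=(0,0), D=(6.00,0)
B = A + 4.00·(cos298°, sin298°) = (1.8779, -3.5318)
|BD| = 5.4282
circle(B,9.00) ∩ circle(D,4.00): a=8.7014, h=2.2992
  candidates: C₊=(6.9896,3.8756) cross=12.481; C₋=(9.9816,0.3836) cross=-12.481
  mode + wants cross > 0 → take C=(6.9896,3.8756) (cross=12.481)
ex = (C−B)/|BC| = (0.5680,0.8230); ey = (-0.8230,0.5680)
P = B + -2.97·ex + 3.35·ey = (-2.5662,-4.0735)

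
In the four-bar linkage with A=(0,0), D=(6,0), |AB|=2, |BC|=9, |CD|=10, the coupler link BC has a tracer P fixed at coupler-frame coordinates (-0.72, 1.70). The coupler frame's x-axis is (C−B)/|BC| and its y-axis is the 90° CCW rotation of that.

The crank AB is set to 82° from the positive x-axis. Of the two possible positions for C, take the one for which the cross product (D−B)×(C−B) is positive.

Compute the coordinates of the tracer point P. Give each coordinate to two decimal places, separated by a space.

A=(0,0), D=(6.00,0)
B = A + 2.00·(cos82°, sin82°) = (0.2783, 1.9805)
|BD| = 6.0547
circle(B,9.00) ∩ circle(D,10.00): a=1.4583, h=8.8811
  candidates: C₊=(4.5615,9.8960) cross=53.772; C₋=(-1.2486,-6.8890) cross=-53.772
  mode + wants cross > 0 → take C=(4.5615,9.8960) (cross=53.772)
ex = (C−B)/|BC| = (0.4759,0.8795); ey = (-0.8795,0.4759)
P = B + -0.72·ex + 1.70·ey = (-1.5594,2.1563)

-1.56 2.16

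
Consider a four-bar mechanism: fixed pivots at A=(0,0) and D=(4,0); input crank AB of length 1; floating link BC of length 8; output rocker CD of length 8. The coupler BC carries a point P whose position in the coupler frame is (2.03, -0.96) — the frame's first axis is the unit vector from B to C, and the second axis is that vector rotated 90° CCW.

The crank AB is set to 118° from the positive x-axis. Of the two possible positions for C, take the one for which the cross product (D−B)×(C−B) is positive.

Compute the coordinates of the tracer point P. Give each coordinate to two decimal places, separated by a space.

A=(0,0), D=(4.00,0)
B = A + 1.00·(cos118°, sin118°) = (-0.4695, 0.8829)
|BD| = 4.5559
circle(B,8.00) ∩ circle(D,8.00): a=2.2779, h=7.6688
  candidates: C₊=(3.2515,7.9649) cross=34.938; C₋=(0.2790,-7.0820) cross=-34.938
  mode + wants cross > 0 → take C=(3.2515,7.9649) (cross=34.938)
ex = (C−B)/|BC| = (0.4651,0.8852); ey = (-0.8852,0.4651)
P = B + 2.03·ex + -0.96·ey = (1.3246,2.2335)

1.32 2.23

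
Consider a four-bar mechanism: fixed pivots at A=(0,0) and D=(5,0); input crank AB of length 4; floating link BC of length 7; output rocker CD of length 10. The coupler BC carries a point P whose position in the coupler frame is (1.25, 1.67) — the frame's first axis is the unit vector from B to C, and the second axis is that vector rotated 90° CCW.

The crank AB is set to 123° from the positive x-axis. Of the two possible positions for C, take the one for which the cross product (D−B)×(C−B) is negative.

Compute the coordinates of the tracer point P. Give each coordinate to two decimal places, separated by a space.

-1.00 1.63

A=(0,0), D=(5.00,0)
B = A + 4.00·(cos123°, sin123°) = (-2.1786, 3.3547)
|BD| = 7.9237
circle(B,7.00) ∩ circle(D,10.00): a=0.7437, h=6.9604
  candidates: C₊=(1.4420,9.3456) cross=55.152; C₋=(-4.4516,-3.2660) cross=-55.152
  mode - wants cross < 0 → take C=(-4.4516,-3.2660) (cross=-55.152)
ex = (C−B)/|BC| = (-0.3247,-0.9458); ey = (0.9458,-0.3247)
P = B + 1.25·ex + 1.67·ey = (-1.0050,1.6301)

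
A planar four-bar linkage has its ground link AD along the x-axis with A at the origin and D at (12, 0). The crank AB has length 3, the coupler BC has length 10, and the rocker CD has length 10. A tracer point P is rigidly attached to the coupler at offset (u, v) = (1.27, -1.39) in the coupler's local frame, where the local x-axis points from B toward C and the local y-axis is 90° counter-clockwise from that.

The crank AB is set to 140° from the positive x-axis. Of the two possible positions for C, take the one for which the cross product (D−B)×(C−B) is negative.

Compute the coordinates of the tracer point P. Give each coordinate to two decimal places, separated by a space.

A=(0,0), D=(12.00,0)
B = A + 3.00·(cos140°, sin140°) = (-2.2981, 1.9284)
|BD| = 14.4276
circle(B,10.00) ∩ circle(D,10.00): a=7.2138, h=6.9254
  candidates: C₊=(5.7766,7.8274) cross=99.917; C₋=(3.9253,-5.8991) cross=-99.917
  mode - wants cross < 0 → take C=(3.9253,-5.8991) (cross=-99.917)
ex = (C−B)/|BC| = (0.6223,-0.7827); ey = (0.7827,0.6223)
P = B + 1.27·ex + -1.39·ey = (-2.5958,0.0692)

-2.60 0.07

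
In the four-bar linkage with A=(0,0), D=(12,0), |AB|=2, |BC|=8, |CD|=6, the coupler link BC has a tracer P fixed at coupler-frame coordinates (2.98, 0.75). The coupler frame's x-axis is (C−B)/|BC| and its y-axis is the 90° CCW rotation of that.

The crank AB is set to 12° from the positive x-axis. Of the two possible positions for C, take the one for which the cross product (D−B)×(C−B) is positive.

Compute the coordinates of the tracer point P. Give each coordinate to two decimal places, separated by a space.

4.00 2.71

A=(0,0), D=(12.00,0)
B = A + 2.00·(cos12°, sin12°) = (1.9563, 0.4158)
|BD| = 10.0523
circle(B,8.00) ∩ circle(D,6.00): a=6.4189, h=4.7747
  candidates: C₊=(8.5672,4.9210) cross=47.997; C₋=(8.1722,-4.6203) cross=-47.997
  mode + wants cross > 0 → take C=(8.5672,4.9210) (cross=47.997)
ex = (C−B)/|BC| = (0.8264,0.5631); ey = (-0.5631,0.8264)
P = B + 2.98·ex + 0.75·ey = (3.9965,2.7138)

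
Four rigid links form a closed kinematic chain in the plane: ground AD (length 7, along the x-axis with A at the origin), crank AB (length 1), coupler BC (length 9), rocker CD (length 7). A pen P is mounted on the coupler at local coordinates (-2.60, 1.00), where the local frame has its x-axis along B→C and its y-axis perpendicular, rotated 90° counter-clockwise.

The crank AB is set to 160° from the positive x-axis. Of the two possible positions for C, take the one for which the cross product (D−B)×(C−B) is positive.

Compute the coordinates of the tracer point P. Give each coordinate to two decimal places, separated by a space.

-3.47 -0.83

A=(0,0), D=(7.00,0)
B = A + 1.00·(cos160°, sin160°) = (-0.9397, 0.3420)
|BD| = 7.9471
circle(B,9.00) ∩ circle(D,7.00): a=5.9869, h=6.7199
  candidates: C₊=(5.3308,6.7981) cross=53.404; C₋=(4.7524,-6.6294) cross=-53.404
  mode + wants cross > 0 → take C=(5.3308,6.7981) (cross=53.404)
ex = (C−B)/|BC| = (0.6967,0.7173); ey = (-0.7173,0.6967)
P = B + -2.60·ex + 1.00·ey = (-3.4685,-0.8263)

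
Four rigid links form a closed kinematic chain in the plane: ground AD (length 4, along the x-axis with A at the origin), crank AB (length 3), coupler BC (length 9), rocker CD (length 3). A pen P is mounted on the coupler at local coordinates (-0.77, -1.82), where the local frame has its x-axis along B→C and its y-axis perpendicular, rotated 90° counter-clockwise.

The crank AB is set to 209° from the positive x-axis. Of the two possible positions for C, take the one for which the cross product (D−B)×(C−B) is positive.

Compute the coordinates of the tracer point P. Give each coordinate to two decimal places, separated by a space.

A=(0,0), D=(4.00,0)
B = A + 3.00·(cos209°, sin209°) = (-2.6239, -1.4544)
|BD| = 6.7817
circle(B,9.00) ∩ circle(D,3.00): a=8.6993, h=2.3071
  candidates: C₊=(5.3782,2.6647) cross=15.646; C₋=(6.3678,-1.8422) cross=-15.646
  mode + wants cross > 0 → take C=(5.3782,2.6647) (cross=15.646)
ex = (C−B)/|BC| = (0.8891,0.4577); ey = (-0.4577,0.8891)
P = B + -0.77·ex + -1.82·ey = (-2.4755,-3.4250)

-2.48 -3.43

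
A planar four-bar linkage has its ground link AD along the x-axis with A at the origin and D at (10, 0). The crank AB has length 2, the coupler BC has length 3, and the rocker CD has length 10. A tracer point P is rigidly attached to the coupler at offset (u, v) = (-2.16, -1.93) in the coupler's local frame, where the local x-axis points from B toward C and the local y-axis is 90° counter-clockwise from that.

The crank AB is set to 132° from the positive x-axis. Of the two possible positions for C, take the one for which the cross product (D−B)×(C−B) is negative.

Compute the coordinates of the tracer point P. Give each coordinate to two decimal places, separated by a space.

-4.06 2.49

A=(0,0), D=(10.00,0)
B = A + 2.00·(cos132°, sin132°) = (-1.3383, 1.4863)
|BD| = 11.4353
circle(B,3.00) ∩ circle(D,10.00): a=1.7387, h=2.4448
  candidates: C₊=(0.7035,3.6843) cross=27.957; C₋=(0.0679,-1.1637) cross=-27.957
  mode - wants cross < 0 → take C=(0.0679,-1.1637) (cross=-27.957)
ex = (C−B)/|BC| = (0.4687,-0.8833); ey = (0.8833,0.4687)
P = B + -2.16·ex + -1.93·ey = (-4.0556,2.4896)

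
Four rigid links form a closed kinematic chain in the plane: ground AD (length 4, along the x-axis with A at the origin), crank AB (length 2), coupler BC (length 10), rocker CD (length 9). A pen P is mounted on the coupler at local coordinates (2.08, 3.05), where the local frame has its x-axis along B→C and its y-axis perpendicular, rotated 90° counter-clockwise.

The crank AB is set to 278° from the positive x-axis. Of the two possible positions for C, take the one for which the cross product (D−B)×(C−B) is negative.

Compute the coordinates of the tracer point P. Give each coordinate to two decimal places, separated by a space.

A=(0,0), D=(4.00,0)
B = A + 2.00·(cos278°, sin278°) = (0.2783, -1.9805)
|BD| = 4.2158
circle(B,10.00) ∩ circle(D,9.00): a=4.3613, h=8.9988
  candidates: C₊=(-0.0991,8.0123) cross=37.938; C₋=(8.3560,-7.8756) cross=-37.938
  mode - wants cross < 0 → take C=(8.3560,-7.8756) (cross=-37.938)
ex = (C−B)/|BC| = (0.8078,-0.5895); ey = (0.5895,0.8078)
P = B + 2.08·ex + 3.05·ey = (3.7565,-0.7430)

3.76 -0.74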